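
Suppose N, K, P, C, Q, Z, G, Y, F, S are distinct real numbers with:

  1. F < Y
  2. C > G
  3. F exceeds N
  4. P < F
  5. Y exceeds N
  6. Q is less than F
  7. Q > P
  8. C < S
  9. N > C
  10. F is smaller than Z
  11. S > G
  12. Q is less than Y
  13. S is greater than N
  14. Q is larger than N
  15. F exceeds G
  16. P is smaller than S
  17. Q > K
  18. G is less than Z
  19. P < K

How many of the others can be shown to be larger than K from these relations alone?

From K the given relations immediately reach Q.
From those, F, Y — 3 in total.
From those, Z — 4 in total.
Nothing else is reachable above K; 4 in all.

4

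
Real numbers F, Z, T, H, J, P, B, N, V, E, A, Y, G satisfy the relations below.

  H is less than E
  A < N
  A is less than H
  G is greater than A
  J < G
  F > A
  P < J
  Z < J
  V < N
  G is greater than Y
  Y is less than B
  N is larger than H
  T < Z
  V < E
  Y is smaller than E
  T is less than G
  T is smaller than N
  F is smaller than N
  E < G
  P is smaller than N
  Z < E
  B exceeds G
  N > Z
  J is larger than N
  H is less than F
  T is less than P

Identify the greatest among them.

Chaining downward from B: directly below it, Y, G; then T, A, E, J; then V, H, Z, P, N; then F.
That covers every other element, and nothing is given above B, so B is the greatest.

B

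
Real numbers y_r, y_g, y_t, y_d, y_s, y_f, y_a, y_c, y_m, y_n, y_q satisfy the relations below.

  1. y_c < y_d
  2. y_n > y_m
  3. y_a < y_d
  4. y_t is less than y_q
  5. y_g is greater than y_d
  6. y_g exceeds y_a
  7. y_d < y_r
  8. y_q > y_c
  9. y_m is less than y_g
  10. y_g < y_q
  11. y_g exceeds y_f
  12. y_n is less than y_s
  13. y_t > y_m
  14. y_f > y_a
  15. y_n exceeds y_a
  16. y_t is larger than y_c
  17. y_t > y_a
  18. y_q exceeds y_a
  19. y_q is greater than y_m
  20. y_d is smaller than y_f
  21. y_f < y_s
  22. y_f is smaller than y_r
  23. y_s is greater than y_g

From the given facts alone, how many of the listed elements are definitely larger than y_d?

From y_d the given relations immediately reach y_f, y_g, y_r.
From those, y_q, y_s — 5 in total.
No other element is forced above y_d by the given relations, so the count is 5.

5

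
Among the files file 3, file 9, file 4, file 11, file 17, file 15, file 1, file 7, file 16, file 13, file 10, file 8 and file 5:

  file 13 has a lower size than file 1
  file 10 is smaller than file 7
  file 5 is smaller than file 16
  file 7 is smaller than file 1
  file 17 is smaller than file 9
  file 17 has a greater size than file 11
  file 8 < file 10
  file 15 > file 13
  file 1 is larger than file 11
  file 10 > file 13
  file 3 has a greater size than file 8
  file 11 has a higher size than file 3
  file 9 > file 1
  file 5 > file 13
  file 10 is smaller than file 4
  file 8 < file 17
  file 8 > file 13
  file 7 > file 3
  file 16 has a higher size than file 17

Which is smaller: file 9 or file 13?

file 13

file 13 < file 8 and file 8 < file 3 give file 13 < file 3.
Then file 3 < file 7 extends the chain to file 7.
Then file 7 < file 1 extends the chain to file 1.
Then file 1 < file 9 extends the chain to file 9.
So file 13 < file 9; file 13 is the smaller of the two.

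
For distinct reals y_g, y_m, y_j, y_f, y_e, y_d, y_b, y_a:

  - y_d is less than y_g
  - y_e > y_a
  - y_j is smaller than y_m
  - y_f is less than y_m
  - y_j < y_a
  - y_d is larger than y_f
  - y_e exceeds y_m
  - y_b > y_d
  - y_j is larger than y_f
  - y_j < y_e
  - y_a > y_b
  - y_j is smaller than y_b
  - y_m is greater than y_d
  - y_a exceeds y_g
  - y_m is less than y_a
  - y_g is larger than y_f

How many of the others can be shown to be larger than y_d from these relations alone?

The elements the relations force above y_d are y_b, y_m, y_g, y_a, y_e — no chain reaches any other.
That is 5.

5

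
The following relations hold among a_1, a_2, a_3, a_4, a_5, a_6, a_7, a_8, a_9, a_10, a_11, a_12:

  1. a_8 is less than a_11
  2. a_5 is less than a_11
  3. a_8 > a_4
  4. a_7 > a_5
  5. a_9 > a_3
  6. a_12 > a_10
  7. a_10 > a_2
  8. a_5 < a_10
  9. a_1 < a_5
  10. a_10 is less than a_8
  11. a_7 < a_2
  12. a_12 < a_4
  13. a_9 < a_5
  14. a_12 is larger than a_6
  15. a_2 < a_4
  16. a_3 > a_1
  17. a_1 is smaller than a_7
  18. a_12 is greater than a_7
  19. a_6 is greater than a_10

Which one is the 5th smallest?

a_7

Piecing the relations together gives one ordering: a_1 < a_3 < a_9 < a_5 < a_7 < a_2 < a_10 < a_6 < a_12 < a_4 < a_8 < a_11.
The 5th smallest is a_7.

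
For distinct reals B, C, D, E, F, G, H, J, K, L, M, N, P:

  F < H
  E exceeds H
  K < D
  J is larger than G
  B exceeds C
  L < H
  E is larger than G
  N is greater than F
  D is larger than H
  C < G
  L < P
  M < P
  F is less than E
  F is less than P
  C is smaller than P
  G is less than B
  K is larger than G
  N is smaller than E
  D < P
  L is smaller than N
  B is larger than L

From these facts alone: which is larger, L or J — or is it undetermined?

undetermined

Following every chain through L: above L we get H, B, N, D, P, E.
J is not reached, and no chain runs the other way from J to L.
So the given relations leave the order of L and J undetermined.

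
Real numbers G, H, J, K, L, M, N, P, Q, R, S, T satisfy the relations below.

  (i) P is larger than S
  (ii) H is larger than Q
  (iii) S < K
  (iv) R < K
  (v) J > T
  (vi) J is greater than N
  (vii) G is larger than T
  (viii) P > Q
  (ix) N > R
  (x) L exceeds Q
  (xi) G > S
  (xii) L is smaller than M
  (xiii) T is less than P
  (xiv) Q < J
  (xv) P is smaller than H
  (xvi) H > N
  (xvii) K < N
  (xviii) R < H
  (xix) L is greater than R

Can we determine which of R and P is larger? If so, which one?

undetermined

Following every chain through R: above R we get K, L, M, N, H, J.
P is not reached, and no chain runs the other way from P to R.
So the given relations leave the order of R and P undetermined.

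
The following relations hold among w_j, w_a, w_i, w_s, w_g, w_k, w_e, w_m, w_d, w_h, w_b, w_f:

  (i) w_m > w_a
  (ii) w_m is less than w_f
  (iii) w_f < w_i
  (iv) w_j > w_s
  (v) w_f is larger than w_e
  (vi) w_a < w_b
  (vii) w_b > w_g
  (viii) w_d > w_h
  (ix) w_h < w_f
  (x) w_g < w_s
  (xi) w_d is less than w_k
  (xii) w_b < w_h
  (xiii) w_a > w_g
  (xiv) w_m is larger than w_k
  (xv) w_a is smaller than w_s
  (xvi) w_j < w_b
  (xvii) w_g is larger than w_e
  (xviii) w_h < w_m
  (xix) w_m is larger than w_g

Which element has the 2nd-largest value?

w_f

Chaining the given pairs: w_e < w_g < w_a < w_s < w_j < w_b < w_h < w_d < w_k < w_m < w_f < w_i.
Counting 2 from the largest end gives w_f.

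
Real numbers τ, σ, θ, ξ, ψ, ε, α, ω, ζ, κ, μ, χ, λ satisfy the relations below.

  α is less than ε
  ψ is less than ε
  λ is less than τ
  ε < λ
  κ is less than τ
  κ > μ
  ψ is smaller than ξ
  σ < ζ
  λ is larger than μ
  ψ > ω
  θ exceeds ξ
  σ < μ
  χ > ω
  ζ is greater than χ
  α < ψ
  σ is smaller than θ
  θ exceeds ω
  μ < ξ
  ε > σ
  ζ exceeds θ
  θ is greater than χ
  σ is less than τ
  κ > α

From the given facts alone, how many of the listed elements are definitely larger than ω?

8

The elements the relations force above ω are ψ, ε, χ, λ, τ, ξ, θ, ζ — no chain reaches any other.
That is 8.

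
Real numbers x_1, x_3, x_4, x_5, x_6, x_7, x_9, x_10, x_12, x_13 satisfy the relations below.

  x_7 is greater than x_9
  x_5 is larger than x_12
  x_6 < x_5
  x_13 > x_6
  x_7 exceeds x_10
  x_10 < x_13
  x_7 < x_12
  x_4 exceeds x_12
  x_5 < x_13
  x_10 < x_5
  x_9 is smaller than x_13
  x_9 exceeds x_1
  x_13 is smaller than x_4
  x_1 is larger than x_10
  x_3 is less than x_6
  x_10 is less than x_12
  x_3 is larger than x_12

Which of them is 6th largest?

Piecing the relations together gives one ordering: x_10 < x_1 < x_9 < x_7 < x_12 < x_3 < x_6 < x_5 < x_13 < x_4.
The 6th largest is x_12.

x_12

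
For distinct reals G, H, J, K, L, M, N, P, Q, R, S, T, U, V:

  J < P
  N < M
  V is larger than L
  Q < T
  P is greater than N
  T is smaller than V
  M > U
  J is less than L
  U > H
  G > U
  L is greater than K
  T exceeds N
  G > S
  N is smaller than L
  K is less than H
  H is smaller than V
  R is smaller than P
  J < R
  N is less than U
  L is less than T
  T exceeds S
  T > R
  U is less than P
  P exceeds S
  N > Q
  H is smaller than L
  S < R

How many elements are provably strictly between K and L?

1

The relations place K below L. An element lies strictly between them when it is forced above K and also forced below L.
Above K: {H, U, P, T, V, M, G}. Below L: {J, Q, H, N}.
Intersection: {H} — 1.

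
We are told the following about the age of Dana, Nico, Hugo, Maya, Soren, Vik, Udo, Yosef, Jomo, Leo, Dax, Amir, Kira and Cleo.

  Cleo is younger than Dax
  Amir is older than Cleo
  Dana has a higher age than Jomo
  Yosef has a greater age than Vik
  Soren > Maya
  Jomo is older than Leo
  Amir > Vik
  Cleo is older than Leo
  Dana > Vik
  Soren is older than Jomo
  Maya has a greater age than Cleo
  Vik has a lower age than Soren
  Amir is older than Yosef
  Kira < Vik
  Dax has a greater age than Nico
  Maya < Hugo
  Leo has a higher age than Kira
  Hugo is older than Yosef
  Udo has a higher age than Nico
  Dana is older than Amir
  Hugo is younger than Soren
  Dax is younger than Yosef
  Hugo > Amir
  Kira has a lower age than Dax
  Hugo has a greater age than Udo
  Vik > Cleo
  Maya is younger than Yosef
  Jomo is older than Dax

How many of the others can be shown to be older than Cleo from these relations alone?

From Cleo the given relations immediately reach Vik, Maya, Dax, Amir.
From those, Yosef, Jomo, Dana, Hugo, Soren — 9 in total.
No other element is forced above Cleo by the given relations, so the count is 9.

9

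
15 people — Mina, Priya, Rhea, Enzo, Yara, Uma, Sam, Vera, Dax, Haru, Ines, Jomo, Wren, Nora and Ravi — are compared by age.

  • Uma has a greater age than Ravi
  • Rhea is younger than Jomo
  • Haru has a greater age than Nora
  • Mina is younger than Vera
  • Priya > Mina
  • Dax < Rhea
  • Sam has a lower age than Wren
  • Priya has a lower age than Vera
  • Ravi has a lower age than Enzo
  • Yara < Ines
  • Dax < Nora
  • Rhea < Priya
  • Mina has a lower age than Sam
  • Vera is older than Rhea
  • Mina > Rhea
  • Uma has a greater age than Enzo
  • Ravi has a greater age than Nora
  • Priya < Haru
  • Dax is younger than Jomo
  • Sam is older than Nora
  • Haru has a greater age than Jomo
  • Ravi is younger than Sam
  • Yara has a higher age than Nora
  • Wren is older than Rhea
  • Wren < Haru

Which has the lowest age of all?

Dax

Chaining upward from Dax: directly above it, Nora, Rhea, Jomo; then Mina, Yara, Ravi, Priya, Sam, Vera, Wren, Haru; then Ines, Enzo, Uma.
That covers every other element, and nothing is given below Dax, so Dax is the lowest age.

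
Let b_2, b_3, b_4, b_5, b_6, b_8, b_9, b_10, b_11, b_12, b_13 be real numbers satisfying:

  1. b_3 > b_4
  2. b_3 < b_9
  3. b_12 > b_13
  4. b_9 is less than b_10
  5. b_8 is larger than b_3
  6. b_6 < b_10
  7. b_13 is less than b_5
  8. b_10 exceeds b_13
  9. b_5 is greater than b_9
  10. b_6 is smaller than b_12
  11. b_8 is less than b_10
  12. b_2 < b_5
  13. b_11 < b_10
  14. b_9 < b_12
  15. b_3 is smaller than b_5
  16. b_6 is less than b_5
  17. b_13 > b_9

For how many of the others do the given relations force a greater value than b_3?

Directly above b_3: b_9, b_5, b_8.
One step further: b_13, b_12, b_10 (6 so far).
Nothing else is reachable above b_3; 6 in all.

6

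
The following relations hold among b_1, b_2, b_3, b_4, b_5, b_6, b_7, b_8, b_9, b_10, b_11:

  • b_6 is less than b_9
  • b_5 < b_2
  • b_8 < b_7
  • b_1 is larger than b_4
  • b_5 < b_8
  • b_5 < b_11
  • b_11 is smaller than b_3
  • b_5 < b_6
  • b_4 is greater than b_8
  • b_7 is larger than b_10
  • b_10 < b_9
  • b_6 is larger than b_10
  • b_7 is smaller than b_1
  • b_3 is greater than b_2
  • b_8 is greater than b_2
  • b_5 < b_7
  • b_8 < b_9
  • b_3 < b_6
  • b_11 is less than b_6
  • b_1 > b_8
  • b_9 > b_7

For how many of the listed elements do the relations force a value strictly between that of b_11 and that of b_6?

The relations place b_11 below b_6. An element lies strictly between them when it is forced above b_11 and also forced below b_6.
Above b_11: {b_3, b_9}. Below b_6: {b_5, b_2, b_10, b_3}.
Intersection: {b_3} — 1.

1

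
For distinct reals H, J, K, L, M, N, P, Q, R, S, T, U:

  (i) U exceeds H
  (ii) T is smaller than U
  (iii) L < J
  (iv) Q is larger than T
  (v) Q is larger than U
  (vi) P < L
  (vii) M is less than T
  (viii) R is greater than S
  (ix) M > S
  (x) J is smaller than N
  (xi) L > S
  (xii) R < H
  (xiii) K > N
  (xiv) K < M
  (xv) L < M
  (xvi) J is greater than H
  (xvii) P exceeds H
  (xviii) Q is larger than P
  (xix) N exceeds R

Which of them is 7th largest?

Piecing the relations together gives one ordering: S < R < H < P < L < J < N < K < M < T < U < Q.
The 7th largest is J.

J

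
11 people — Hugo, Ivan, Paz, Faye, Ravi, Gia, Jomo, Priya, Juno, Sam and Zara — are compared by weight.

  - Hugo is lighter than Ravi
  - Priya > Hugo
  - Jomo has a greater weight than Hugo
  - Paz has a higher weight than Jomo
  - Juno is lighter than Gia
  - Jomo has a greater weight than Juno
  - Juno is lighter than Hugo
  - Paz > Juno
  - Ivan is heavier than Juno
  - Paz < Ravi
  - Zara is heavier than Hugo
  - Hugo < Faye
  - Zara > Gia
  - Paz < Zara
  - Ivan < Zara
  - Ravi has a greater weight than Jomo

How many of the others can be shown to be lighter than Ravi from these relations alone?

4

The elements the relations force below Ravi are Juno, Hugo, Jomo, Paz — no chain reaches any other.
That is 4.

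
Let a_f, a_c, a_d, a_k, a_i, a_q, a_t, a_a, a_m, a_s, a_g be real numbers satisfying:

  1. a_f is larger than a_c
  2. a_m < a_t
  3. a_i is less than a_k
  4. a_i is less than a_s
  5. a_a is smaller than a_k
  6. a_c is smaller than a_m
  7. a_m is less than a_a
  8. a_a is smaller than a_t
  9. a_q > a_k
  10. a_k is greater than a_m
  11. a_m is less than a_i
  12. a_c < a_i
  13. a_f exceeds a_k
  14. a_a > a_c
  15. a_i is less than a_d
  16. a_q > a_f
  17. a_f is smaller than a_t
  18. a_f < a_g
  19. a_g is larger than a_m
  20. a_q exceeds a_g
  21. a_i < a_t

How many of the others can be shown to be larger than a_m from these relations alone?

From a_m the given relations immediately reach a_a, a_i, a_k, a_g, a_t.
From those, a_f, a_q, a_d, a_s — 9 in total.
Nothing else is reachable above a_m; 9 in all.

9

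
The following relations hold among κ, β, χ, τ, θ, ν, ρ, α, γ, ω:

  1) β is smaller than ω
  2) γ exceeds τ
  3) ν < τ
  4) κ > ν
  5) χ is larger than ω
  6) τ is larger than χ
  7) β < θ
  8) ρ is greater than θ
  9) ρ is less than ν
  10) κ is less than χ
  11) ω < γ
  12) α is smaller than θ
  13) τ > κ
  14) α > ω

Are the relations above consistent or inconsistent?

consistent

The single ordering β < ω < α < θ < ρ < ν < κ < χ < τ < γ satisfies every listed relation, so no contradiction arises.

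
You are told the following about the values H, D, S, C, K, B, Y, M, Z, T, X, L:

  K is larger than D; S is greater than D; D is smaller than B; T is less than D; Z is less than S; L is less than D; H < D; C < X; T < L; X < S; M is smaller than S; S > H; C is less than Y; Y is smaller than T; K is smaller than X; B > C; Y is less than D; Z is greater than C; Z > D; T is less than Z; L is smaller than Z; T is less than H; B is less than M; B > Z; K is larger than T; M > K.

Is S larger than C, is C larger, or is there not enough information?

S

The relevant relations are C < Y; Y < T; T < H; H < D; D < Z; Z < B; B < M; M < S.
Together: C < Y < T < H < D < Z < B < M < S.
So S is larger.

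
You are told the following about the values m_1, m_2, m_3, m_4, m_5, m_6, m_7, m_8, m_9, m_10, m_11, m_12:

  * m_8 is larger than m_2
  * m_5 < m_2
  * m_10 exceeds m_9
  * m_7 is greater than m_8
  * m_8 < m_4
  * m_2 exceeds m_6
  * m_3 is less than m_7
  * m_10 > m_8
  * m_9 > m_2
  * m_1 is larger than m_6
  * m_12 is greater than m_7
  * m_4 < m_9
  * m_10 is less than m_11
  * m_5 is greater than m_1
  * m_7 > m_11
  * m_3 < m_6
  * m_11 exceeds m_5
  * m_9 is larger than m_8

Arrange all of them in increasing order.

Nothing is placed below m_3, so it is least; from there m_3 < m_6; m_6 < m_1; m_1 < m_5; m_5 < m_2; m_2 < m_8; m_8 < m_4; m_4 < m_9; m_9 < m_10; m_10 < m_11; m_11 < m_7; m_7 < m_12, each given directly.

m_3 < m_6 < m_1 < m_5 < m_2 < m_8 < m_4 < m_9 < m_10 < m_11 < m_7 < m_12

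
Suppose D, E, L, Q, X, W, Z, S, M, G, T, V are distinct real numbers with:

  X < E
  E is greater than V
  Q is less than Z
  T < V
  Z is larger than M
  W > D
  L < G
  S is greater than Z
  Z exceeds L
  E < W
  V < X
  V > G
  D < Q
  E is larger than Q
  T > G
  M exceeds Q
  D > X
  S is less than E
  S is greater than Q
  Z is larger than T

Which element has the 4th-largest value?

Z

Chaining the given pairs: L < G < T < V < X < D < Q < M < Z < S < E < W.
Counting 4 from the largest end gives Z.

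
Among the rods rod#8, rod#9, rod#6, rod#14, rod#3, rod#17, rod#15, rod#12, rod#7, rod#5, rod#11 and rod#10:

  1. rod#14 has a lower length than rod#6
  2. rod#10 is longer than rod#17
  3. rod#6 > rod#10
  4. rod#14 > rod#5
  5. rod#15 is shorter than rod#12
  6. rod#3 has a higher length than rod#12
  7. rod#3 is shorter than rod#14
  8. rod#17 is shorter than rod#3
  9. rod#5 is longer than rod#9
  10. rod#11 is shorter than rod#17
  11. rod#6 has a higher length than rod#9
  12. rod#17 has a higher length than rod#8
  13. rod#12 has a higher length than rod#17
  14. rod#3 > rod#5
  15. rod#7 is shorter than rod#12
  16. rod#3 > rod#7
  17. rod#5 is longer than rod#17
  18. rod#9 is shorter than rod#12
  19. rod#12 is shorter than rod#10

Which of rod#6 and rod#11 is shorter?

The relevant relations are rod#11 < rod#17; rod#17 < rod#12; rod#12 < rod#3; rod#3 < rod#14; rod#14 < rod#6.
Chaining these gives rod#11 < rod#17 < rod#12 < rod#3 < rod#14 < rod#6.
So rod#11 < rod#6; rod#11 is the shorter of the two.

rod#11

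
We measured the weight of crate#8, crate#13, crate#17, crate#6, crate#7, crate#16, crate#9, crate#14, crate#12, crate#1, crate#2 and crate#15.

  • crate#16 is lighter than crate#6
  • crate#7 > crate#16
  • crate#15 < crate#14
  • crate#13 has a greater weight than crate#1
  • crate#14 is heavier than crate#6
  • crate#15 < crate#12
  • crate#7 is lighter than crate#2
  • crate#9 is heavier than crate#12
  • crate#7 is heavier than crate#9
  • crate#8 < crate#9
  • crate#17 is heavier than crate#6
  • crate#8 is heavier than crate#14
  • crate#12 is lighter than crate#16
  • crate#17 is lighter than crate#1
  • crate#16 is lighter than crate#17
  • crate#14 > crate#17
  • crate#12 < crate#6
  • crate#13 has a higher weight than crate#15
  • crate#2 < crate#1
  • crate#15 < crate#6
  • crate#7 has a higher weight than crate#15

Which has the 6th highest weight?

crate#8

Piecing the relations together gives one ordering: crate#15 < crate#12 < crate#16 < crate#6 < crate#17 < crate#14 < crate#8 < crate#9 < crate#7 < crate#2 < crate#1 < crate#13.
The 6th largest is crate#8.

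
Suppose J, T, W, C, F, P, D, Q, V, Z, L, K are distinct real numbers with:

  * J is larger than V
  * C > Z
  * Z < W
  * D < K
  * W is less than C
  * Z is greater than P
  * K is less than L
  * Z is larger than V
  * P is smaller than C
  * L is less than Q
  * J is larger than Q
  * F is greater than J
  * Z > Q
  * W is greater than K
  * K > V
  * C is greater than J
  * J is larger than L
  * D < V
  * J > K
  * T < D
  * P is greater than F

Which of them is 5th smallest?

Chaining the given pairs: T < D < V < K < L < Q < J < F < P < Z < W < C.
The 5th smallest is L.

L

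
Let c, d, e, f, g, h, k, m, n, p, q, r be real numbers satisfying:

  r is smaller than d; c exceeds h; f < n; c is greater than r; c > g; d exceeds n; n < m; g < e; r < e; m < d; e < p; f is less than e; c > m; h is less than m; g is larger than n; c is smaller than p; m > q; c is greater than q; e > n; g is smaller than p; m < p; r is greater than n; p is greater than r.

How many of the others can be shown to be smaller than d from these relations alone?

6

Directly below d: n, r, m.
One step further: f, q, h (6 so far).
Nothing else is reachable below d; 6 in all.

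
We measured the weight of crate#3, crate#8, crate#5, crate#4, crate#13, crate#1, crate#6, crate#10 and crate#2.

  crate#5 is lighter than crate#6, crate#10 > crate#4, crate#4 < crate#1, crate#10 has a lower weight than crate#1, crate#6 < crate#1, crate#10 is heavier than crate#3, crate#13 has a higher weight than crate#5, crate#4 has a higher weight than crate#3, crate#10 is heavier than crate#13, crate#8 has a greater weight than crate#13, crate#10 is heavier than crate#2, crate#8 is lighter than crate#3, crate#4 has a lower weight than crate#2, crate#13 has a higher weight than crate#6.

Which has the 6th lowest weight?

crate#4

The consecutive relations fix a unique order: crate#5 < crate#6 < crate#13 < crate#8 < crate#3 < crate#4 < crate#2 < crate#10 < crate#1.
Counting 6 from the smallest end gives crate#4.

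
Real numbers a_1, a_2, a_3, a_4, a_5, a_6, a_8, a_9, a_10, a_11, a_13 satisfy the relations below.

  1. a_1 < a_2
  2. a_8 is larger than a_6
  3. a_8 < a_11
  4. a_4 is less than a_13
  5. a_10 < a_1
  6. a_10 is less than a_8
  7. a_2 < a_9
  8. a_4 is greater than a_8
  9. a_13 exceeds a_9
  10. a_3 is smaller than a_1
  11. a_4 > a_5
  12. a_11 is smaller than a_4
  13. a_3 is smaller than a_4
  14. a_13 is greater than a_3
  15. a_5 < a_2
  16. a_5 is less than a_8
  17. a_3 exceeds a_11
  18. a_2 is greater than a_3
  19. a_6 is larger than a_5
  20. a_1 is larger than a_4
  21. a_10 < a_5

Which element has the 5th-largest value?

a_4

The consecutive relations fix a unique order: a_10 < a_5 < a_6 < a_8 < a_11 < a_3 < a_4 < a_1 < a_2 < a_9 < a_13.
The 5th largest is a_4.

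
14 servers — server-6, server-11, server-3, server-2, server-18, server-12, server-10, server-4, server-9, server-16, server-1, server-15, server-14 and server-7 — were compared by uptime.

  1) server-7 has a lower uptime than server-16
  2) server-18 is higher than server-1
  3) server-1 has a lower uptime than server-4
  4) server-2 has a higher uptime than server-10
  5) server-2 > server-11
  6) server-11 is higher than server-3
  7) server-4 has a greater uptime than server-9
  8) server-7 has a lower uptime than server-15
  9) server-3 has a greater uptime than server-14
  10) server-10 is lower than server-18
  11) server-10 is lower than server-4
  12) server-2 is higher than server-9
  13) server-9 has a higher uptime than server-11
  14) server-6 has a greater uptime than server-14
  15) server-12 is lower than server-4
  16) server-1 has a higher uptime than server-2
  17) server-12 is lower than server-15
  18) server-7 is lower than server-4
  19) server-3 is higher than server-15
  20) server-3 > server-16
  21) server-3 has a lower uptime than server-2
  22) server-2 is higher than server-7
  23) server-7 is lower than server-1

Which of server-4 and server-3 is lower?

Link the given pairs in sequence: server-3 < server-11; server-11 < server-9; server-9 < server-2; server-2 < server-1; server-1 < server-4.
Together: server-3 < server-11 < server-9 < server-2 < server-1 < server-4.
So server-3 < server-4; server-3 is the lower of the two.

server-3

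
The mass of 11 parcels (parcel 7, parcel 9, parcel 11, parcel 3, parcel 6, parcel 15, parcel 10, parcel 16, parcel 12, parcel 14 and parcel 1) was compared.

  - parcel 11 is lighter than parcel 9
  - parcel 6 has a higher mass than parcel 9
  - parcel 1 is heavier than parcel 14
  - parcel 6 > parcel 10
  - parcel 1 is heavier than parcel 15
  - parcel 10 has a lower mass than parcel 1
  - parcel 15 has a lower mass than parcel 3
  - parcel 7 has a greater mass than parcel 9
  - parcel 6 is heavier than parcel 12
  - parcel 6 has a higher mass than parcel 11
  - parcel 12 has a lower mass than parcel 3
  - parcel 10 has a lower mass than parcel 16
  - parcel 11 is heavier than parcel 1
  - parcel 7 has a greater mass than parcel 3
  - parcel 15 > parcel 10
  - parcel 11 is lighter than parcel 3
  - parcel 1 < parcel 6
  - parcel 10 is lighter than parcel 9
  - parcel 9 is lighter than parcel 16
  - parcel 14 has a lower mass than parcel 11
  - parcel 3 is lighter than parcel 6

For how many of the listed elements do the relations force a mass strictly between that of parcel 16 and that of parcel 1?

2

The relations place parcel 1 below parcel 16. An element lies strictly between them when it is forced above parcel 1 and also forced below parcel 16.
Above parcel 1: {parcel 11, parcel 9, parcel 3, parcel 6, parcel 7}. Below parcel 16: {parcel 10, parcel 15, parcel 14, parcel 11, parcel 9}.
Intersection: {parcel 11, parcel 9} — 2.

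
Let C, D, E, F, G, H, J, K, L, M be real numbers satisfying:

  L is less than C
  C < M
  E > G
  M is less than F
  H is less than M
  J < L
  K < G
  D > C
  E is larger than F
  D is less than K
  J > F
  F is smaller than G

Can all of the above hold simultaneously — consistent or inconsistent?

inconsistent

We have C < M stated directly, yet also M < F < J < L < C by chaining the others — so M < C. Contradiction.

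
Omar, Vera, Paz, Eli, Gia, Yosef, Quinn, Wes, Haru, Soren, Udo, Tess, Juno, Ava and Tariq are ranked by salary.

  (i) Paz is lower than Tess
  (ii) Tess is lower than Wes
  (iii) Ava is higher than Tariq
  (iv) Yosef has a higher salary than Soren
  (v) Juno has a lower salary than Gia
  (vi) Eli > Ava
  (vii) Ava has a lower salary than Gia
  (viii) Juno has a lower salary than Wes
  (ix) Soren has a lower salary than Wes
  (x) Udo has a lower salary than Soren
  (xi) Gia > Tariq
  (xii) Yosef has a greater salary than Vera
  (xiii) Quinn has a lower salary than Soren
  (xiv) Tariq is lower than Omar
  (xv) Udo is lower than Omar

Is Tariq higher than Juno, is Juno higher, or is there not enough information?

Following every chain through Juno: above Juno we get Gia, Wes.
Tariq is not reached, and no chain runs the other way from Tariq to Juno.
So the given relations leave the order of Juno and Tariq undetermined.

undetermined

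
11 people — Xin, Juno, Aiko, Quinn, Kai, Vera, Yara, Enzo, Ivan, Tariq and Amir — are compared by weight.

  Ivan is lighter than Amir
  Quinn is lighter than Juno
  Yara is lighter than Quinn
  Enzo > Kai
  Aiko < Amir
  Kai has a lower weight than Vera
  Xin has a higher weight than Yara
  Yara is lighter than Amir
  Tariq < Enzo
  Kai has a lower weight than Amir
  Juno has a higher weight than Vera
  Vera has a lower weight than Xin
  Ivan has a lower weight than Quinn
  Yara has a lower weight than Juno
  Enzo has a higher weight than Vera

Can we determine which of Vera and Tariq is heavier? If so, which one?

undetermined

Following every chain through Tariq: above Tariq we get Enzo.
Vera is not reached, and no chain runs the other way from Vera to Tariq.
So the given relations leave the order of Tariq and Vera undetermined.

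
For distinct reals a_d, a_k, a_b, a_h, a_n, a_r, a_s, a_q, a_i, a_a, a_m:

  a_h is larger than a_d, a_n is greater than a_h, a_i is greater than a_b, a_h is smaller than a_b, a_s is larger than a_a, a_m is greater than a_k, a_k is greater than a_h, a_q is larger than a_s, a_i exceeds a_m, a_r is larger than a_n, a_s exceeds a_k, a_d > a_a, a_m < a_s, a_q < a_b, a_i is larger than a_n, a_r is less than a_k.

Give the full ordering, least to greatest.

a_a < a_d < a_h < a_n < a_r < a_k < a_m < a_s < a_q < a_b < a_i

Nothing is placed below a_a, so it is least; from there a_a < a_d; a_d < a_h; a_h < a_n; a_n < a_r; a_r < a_k; a_k < a_m; a_m < a_s; a_s < a_q; a_q < a_b; a_b < a_i, each given directly.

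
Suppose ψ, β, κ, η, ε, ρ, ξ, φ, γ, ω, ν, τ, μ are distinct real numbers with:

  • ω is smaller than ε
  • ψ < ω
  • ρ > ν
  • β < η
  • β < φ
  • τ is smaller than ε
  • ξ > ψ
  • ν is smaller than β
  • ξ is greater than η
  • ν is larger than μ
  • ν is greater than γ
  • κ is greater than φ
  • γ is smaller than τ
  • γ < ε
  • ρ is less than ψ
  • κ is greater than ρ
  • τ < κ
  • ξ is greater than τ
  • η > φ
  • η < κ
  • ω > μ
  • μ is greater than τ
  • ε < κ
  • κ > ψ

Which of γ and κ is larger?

γ < τ and τ < μ give γ < μ.
With μ < ν: γ < τ < μ < ν.
Then ν < ρ extends the chain to ρ.
With ρ < ψ: γ < τ < μ < ν < ρ < ψ.
Then ψ < ω extends the chain to ω.
With ω < ε: γ < τ < μ < ν < ρ < ψ < ω < ε.
Then ε < κ extends the chain to κ.
So γ < κ; κ is the larger of the two.

κ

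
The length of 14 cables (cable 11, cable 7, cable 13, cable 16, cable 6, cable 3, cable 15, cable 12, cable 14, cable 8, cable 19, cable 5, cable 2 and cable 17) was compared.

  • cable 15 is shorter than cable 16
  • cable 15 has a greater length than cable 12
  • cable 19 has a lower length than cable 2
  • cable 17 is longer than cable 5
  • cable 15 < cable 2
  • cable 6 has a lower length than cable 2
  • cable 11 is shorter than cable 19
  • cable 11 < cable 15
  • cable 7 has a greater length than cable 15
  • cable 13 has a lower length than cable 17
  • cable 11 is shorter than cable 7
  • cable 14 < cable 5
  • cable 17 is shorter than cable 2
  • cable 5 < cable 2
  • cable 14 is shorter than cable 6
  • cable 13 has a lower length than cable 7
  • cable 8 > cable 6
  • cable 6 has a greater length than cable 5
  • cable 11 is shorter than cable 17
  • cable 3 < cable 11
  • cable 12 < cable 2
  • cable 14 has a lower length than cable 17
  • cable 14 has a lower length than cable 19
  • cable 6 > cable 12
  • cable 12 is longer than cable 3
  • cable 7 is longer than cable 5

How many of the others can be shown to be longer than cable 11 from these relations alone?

6

The elements the relations force above cable 11 are cable 19, cable 17, cable 15, cable 7, cable 16, cable 2 — no chain reaches any other.
That is 6.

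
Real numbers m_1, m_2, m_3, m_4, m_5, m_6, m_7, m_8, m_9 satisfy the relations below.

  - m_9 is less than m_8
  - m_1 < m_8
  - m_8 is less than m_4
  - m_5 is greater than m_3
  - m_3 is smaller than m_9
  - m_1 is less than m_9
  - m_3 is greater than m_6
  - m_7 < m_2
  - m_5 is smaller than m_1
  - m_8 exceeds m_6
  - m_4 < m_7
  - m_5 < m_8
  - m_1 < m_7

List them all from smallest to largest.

m_6 < m_3 < m_5 < m_1 < m_9 < m_8 < m_4 < m_7 < m_2

Each adjacent pair is fixed by a given relation: m_6 < m_3; m_3 < m_5; m_5 < m_1; m_1 < m_9; m_9 < m_8; m_8 < m_4; m_4 < m_7; m_7 < m_2. Chaining them end to end gives the full order.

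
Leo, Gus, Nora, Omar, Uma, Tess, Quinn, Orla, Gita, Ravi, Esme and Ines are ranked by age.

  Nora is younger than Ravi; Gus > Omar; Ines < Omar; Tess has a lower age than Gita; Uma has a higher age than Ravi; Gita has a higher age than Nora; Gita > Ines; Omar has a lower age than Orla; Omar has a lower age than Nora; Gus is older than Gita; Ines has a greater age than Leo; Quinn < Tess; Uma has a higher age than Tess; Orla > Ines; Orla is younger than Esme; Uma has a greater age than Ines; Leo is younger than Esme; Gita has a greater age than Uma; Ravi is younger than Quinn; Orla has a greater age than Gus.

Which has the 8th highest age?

Ravi

The consecutive relations fix a unique order: Leo < Ines < Omar < Nora < Ravi < Quinn < Tess < Uma < Gita < Gus < Orla < Esme.
Counting 8 from the largest end gives Ravi.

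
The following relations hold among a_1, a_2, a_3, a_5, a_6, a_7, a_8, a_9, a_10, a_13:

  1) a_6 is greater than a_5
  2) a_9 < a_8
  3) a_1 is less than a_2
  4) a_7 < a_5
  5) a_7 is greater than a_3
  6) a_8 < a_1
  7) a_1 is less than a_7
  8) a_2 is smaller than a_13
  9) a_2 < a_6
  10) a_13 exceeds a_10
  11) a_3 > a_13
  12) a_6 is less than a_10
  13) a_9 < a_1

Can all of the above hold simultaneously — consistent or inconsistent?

Chaining the given relations yields a_13 < a_3 < a_7 < a_5 < a_6 < a_10, so a_13 < a_10. But one relation states a_10 < a_13. These cannot both hold.

inconsistent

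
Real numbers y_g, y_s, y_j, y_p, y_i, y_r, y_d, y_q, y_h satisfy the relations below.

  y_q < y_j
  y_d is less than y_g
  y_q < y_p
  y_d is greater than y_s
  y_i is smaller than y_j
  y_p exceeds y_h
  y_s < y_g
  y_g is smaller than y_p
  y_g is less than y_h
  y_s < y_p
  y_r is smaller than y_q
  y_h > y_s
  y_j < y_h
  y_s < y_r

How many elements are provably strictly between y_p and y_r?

3

Chaining upward from y_r reaches: y_q, y_j, y_h.
Chaining downward from y_p reaches: y_s, y_i, y_d, y_q, y_j, y_g, y_h.
Strictly between y_r and y_p are those in both lists: y_q, y_j, y_h — 3 elements.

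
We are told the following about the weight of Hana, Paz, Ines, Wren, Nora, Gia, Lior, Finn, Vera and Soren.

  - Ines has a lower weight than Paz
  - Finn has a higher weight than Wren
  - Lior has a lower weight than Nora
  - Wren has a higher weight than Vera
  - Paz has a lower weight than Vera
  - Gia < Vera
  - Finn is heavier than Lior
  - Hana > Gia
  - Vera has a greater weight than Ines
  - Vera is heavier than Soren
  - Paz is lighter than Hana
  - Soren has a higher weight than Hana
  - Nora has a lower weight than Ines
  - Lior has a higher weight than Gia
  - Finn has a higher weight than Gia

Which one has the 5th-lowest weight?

Piecing the relations together gives one ordering: Gia < Lior < Nora < Ines < Paz < Hana < Soren < Vera < Wren < Finn.
Counting 5 from the smallest end gives Paz.

Paz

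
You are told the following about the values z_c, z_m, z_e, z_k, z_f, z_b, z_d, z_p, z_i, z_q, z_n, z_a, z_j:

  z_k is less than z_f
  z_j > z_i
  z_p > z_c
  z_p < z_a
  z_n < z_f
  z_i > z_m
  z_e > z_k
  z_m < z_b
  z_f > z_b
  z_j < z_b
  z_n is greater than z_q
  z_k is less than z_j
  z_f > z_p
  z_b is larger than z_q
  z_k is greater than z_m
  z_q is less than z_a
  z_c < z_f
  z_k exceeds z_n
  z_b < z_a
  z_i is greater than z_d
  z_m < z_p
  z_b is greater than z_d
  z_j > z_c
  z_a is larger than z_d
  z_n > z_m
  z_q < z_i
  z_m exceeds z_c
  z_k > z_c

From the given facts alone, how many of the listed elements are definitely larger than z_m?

The elements the relations force above z_m are z_n, z_k, z_p, z_i, z_j, z_b, z_a, z_e, z_f — no chain reaches any other.
That is 9.

9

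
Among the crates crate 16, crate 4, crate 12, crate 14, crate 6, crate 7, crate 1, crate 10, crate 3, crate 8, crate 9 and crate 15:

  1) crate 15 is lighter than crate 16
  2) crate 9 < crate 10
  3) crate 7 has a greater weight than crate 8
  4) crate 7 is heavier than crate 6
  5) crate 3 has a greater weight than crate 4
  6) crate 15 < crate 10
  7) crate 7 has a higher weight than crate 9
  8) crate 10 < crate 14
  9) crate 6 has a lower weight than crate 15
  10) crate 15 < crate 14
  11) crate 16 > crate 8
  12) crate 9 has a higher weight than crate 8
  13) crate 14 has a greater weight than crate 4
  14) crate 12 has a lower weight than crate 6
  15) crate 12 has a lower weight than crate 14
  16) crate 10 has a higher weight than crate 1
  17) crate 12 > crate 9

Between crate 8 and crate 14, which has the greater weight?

crate 8 < crate 9 and crate 9 < crate 12 give crate 8 < crate 12.
Then crate 12 < crate 6 extends the chain to crate 6.
With crate 6 < crate 15: crate 8 < crate 9 < crate 12 < crate 6 < crate 15.
Then crate 15 < crate 10 extends the chain to crate 10.
With crate 10 < crate 14: crate 8 < crate 9 < crate 12 < crate 6 < crate 15 < crate 10 < crate 14.
So crate 8 < crate 14; crate 14 is the heavier of the two.

crate 14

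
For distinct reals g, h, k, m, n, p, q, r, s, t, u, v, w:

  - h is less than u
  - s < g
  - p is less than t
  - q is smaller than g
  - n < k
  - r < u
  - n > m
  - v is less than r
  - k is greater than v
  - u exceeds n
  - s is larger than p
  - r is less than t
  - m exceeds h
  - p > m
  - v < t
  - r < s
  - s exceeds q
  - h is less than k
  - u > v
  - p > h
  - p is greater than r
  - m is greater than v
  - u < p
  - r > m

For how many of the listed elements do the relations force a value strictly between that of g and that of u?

2

The relations place u below g. An element lies strictly between them when it is forced above u and also forced below g.
Above u: {p, s, t}. Below g: {v, q, h, m, n, r, p, s}.
Intersection: {p, s} — 2.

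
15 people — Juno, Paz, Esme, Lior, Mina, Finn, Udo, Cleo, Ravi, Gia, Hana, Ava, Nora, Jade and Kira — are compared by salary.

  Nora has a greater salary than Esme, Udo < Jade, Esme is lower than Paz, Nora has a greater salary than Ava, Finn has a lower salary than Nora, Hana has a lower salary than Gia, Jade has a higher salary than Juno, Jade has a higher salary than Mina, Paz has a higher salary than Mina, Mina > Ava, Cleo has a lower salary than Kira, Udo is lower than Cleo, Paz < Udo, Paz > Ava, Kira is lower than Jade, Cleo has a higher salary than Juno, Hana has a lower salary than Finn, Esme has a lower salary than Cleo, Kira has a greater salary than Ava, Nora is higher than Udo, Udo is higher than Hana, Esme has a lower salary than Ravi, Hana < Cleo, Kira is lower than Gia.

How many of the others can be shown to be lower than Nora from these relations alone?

From Nora the given relations immediately reach Ava, Esme, Finn, Udo.
From those, Hana, Paz — 6 in total.
From those, Mina — 7 in total.
Nothing else is reachable below Nora; 7 in all.

7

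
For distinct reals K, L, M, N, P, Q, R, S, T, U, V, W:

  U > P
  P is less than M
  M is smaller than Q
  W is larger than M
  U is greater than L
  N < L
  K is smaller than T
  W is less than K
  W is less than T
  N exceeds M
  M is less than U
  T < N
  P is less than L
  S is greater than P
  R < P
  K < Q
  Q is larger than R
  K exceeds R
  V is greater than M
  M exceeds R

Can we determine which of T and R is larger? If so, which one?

T

The relevant relations are R < P; P < M; M < W; W < K; K < T.
Together: R < P < M < W < K < T.
So T is larger.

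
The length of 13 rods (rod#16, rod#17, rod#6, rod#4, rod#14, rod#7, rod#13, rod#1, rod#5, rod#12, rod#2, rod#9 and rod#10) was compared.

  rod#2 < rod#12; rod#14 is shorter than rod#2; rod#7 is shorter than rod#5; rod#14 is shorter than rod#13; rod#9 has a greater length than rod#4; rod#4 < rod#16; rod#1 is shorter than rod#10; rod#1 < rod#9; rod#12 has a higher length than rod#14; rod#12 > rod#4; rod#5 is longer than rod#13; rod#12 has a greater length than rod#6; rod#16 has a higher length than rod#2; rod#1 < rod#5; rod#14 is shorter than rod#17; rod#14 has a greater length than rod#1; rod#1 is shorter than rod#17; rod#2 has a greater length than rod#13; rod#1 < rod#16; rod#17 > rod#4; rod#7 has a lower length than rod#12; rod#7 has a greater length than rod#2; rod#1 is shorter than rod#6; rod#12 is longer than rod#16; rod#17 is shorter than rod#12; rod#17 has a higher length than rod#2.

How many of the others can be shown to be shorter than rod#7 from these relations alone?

4

The elements the relations force below rod#7 are rod#1, rod#14, rod#13, rod#2 — no chain reaches any other.
That is 4.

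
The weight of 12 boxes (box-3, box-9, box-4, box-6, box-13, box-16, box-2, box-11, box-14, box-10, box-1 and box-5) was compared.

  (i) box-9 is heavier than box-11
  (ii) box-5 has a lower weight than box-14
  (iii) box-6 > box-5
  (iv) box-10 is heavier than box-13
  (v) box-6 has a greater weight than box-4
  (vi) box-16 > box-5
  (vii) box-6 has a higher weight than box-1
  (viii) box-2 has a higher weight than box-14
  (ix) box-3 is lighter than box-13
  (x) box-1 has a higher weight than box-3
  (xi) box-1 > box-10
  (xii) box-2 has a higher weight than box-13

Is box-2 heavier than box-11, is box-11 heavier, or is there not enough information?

Following every chain through box-11: above box-11 we get box-9.
box-2 is not reached, and no chain runs the other way from box-2 to box-11.
So the given relations leave the order of box-11 and box-2 undetermined.

undetermined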